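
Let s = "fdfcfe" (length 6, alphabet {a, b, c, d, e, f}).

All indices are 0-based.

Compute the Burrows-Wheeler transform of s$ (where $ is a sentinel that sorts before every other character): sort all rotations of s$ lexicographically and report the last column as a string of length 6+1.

rank  rotation last
    0  $fdfcfe  e
    1  cfe$fdf  f
    2  dfcfe$f  f
    3  e$fdfcf  f
    4  fcfe$fd  d
    5  fdfcfe$  $
    6  fe$fdfc  c

efffd$c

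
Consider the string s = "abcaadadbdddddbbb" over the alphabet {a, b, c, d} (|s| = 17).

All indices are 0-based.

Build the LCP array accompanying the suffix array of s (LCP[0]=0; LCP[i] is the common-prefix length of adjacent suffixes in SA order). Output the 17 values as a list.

sorted suffixes:
  #0 SA[0]=3  'aadadbdddddbbb'
  #1 SA[1]=0  'abcaadadbdddddbbb'
  #2 SA[2]=4  'adadbdddddbbb'
  #3 SA[3]=6  'adbdddddbbb'
  #4 SA[4]=16  'b'
  #5 SA[5]=15  'bb'
  #6 SA[6]=14  'bbb'
  #7 SA[7]=1  'bcaadadbdddddbbb'
  #8 SA[8]=8  'bdddddbbb'
  #9 SA[9]=2  'caadadbdddddbbb'
  #10 SA[10]=5  'dadbdddddbbb'
  #11 SA[11]=13  'dbbb'
  #12 SA[12]=7  'dbdddddbbb'
  #13 SA[13]=12  'ddbbb'
  #14 SA[14]=11  'dddbbb'
  #15 SA[15]=10  'ddddbbb'
  #16 SA[16]=9  'dddddbbb'

SA = [3, 0, 4, 6, 16, 15, 14, 1, 8, 2, 5, 13, 7, 12, 11, 10, 9]
i: (SA[i-1],SA[i]) lcp shared
  1: (3,0) 1 'a'
  2: (0,4) 1 'a'
  3: (4,6) 2 'ad'
  4: (6,16) 0 ''
  5: (16,15) 1 'b'
  6: (15,14) 2 'bb'
  7: (14,1) 1 'b'
  8: (1,8) 1 'b'
  9: (8,2) 0 ''
  10: (2,5) 0 ''
  11: (5,13) 1 'd'
  12: (13,7) 2 'db'
  13: (7,12) 1 'd'
  14: (12,11) 2 'dd'
  15: (11,10) 3 'ddd'
  16: (10,9) 4 'dddd'

[0, 1, 1, 2, 0, 1, 2, 1, 1, 0, 0, 1, 2, 1, 2, 3, 4]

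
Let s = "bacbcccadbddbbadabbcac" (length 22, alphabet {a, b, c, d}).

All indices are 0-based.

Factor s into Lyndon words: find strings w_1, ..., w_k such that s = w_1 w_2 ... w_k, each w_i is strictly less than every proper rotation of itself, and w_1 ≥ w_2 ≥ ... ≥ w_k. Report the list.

["b", "acbcccadbddbbad", "abbcac"]

emit factor 1: 'b' (i=0, period=1)
emit factor 2: 'acbcccadbddbbad' (i=1, period=15)
emit factor 3: 'abbcac' (i=16, period=6)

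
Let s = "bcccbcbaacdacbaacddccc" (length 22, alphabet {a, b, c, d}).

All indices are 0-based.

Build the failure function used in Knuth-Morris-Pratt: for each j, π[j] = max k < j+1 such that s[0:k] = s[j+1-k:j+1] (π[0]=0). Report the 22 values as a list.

[0, 0, 0, 0, 1, 2, 1, 0, 0, 0, 0, 0, 0, 1, 0, 0, 0, 0, 0, 0, 0, 0]

π[0] = 0
j=1 s[j]='c': π[1]=0 (border '')
j=2 s[j]='c': π[2]=0 (border '')
j=3 s[j]='c': π[3]=0 (border '')
j=4 s[j]='b': π[4]=1 (border 'b')
j=5 s[j]='c': π[5]=2 (border 'bc')
j=6 s[j]='b': k: 2→0; π[6]=1 (border 'b')
j=7 s[j]='a': k: 1→0; π[7]=0 (border '')
j=8 s[j]='a': π[8]=0 (border '')
j=9 s[j]='c': π[9]=0 (border '')
j=10 s[j]='d': π[10]=0 (border '')
j=11 s[j]='a': π[11]=0 (border '')
j=12 s[j]='c': π[12]=0 (border '')
j=13 s[j]='b': π[13]=1 (border 'b')
j=14 s[j]='a': k: 1→0; π[14]=0 (border '')
j=15 s[j]='a': π[15]=0 (border '')
j=16 s[j]='c': π[16]=0 (border '')
j=17 s[j]='d': π[17]=0 (border '')
j=18 s[j]='d': π[18]=0 (border '')
j=19 s[j]='c': π[19]=0 (border '')
j=20 s[j]='c': π[20]=0 (border '')
j=21 s[j]='c': π[21]=0 (border '')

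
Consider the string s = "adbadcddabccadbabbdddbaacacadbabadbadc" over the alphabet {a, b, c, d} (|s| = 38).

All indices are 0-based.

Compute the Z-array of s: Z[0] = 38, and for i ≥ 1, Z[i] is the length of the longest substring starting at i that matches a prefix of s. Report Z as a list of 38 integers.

[38, 0, 0, 2, 0, 0, 0, 0, 1, 0, 0, 0, 4, 0, 0, 1, 0, 0, 0, 0, 0, 0, 1, 1, 0, 1, 0, 4, 0, 0, 1, 0, 6, 0, 0, 2, 0, 0]

Z[0]=38
i=1: i≥r, start 0; Z[1]=0
i=2: i≥r, start 0; Z[2]=0
i=3: i≥r, start 0; Z[3]=2 scan→box=[3,5)
i=4: min(r-i=1, Z[1]=0)=0; Z[4]=0
i=5: i≥r, start 0; Z[5]=0
i=6: i≥r, start 0; Z[6]=0
i=7: i≥r, start 0; Z[7]=0
i=8: i≥r, start 0; Z[8]=1 scan→box=[8,9)
i=9: i≥r, start 0; Z[9]=0
i=10: i≥r, start 0; Z[10]=0
i=11: i≥r, start 0; Z[11]=0
i=12: i≥r, start 0; Z[12]=4 scan→box=[12,16)
i=13: min(r-i=3, Z[1]=0)=0; Z[13]=0
i=14: min(r-i=2, Z[2]=0)=0; Z[14]=0
i=15: min(r-i=1, Z[3]=2)=1; Z[15]=1
i=16: i≥r, start 0; Z[16]=0
i=17: i≥r, start 0; Z[17]=0
i=18: i≥r, start 0; Z[18]=0
i=19: i≥r, start 0; Z[19]=0
i=20: i≥r, start 0; Z[20]=0
i=21: i≥r, start 0; Z[21]=0
i=22: i≥r, start 0; Z[22]=1 scan→box=[22,23)
i=23: i≥r, start 0; Z[23]=1 scan→box=[23,24)
i=24: i≥r, start 0; Z[24]=0
i=25: i≥r, start 0; Z[25]=1 scan→box=[25,26)
i=26: i≥r, start 0; Z[26]=0
i=27: i≥r, start 0; Z[27]=4 scan→box=[27,31)
i=28: min(r-i=3, Z[1]=0)=0; Z[28]=0
i=29: min(r-i=2, Z[2]=0)=0; Z[29]=0
i=30: min(r-i=1, Z[3]=2)=1; Z[30]=1
i=31: i≥r, start 0; Z[31]=0
i=32: i≥r, start 0; Z[32]=6 scan→box=[32,38)
i=33: min(r-i=5, Z[1]=0)=0; Z[33]=0
i=34: min(r-i=4, Z[2]=0)=0; Z[34]=0
i=35: min(r-i=3, Z[3]=2)=2; Z[35]=2
i=36: min(r-i=2, Z[4]=0)=0; Z[36]=0
i=37: min(r-i=1, Z[5]=0)=0; Z[37]=0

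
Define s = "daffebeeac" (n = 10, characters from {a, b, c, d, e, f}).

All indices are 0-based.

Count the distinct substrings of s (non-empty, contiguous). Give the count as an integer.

sorted suffixes:
  #0 SA[0]=8  'ac'
  #1 SA[1]=1  'affebeeac'
  #2 SA[2]=5  'beeac'
  #3 SA[3]=9  'c'
  #4 SA[4]=0  'daffebeeac'
  #5 SA[5]=7  'eac'
  #6 SA[6]=4  'ebeeac'
  #7 SA[7]=6  'eeac'
  #8 SA[8]=3  'febeeac'
  #9 SA[9]=2  'ffebeeac'

SA = [8, 1, 5, 9, 0, 7, 4, 6, 3, 2]
i: (SA[i-1],SA[i]) lcp shared
  1: (8,1) 1 'a'
  2: (1,5) 0 ''
  3: (5,9) 0 ''
  4: (9,0) 0 ''
  5: (0,7) 0 ''
  6: (7,4) 1 'e'
  7: (4,6) 1 'e'
  8: (6,3) 0 ''
  9: (3,2) 1 'f'

n(n+1)/2 = 10·11/2 = 55
Σ LCP = 0 + 1 + 0 + 0 + 0 + 0 + 1 + 1 + 0 + 1 = 4
distinct = 55 − 4 = 51

51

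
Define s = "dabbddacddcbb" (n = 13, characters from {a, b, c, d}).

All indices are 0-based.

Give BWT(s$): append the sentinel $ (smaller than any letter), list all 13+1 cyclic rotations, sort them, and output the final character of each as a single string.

bddbcabda$ddbc

rank  rotation        last
    0  $dabbddacddcbb  b
    1  abbddacddcbb$d  d
    2  acddcbb$dabbdd  d
    3  b$dabbddacddcb  b
    4  bb$dabbddacddc  c
    5  bbddacddcbb$da  a
    6  bddacddcbb$dab  b
    7  cbb$dabbddacdd  d
    8  cddcbb$dabbdda  a
    9  dabbddacddcbb$  $
   10  dacddcbb$dabbd  d
   11  dcbb$dabbddacd  d
   12  ddacddcbb$dabb  b
   13  ddcbb$dabbddac  c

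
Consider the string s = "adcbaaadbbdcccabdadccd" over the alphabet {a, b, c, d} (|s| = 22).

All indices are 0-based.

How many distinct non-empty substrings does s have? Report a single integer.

225

rank | idx | suffix
   0 |   4 | aaadbbdcccabdadccd
   1 |   5 | aadbbdcccabdadccd
   2 |  14 | abdadccd
   3 |   6 | adbbdcccabdadccd
   4 |   0 | adcbaaadbbdcccabdadccd
   5 |  17 | adccd
   6 |   3 | baaadbbdcccabdadccd
   7 |   8 | bbdcccabdadccd
   8 |  15 | bdadccd
   9 |   9 | bdcccabdadccd
  10 |  13 | cabdadccd
  11 |   2 | cbaaadbbdcccabdadccd
  12 |  12 | ccabdadccd
  13 |  11 | cccabdadccd
  14 |  19 | ccd
  15 |  20 | cd
  16 |  21 | d
  17 |  16 | dadccd
  18 |   7 | dbbdcccabdadccd
  19 |   1 | dcbaaadbbdcccabdadccd
  20 |  10 | dcccabdadccd
  21 |  18 | dccd

SA = [4, 5, 14, 6, 0, 17, 3, 8, 15, 9, 13, 2, 12, 11, 19, 20, 21, 16, 7, 1, 10, 18]
[i] adj suffixes → lcp
  [1] 4/5 → 2 ('aa')
  [2] 5/14 → 1 ('a')
  [3] 14/6 → 1 ('a')
  [4] 6/0 → 2 ('ad')
  [5] 0/17 → 3 ('adc')
  [6] 17/3 → 0 ('')
  [7] 3/8 → 1 ('b')
  [8] 8/15 → 1 ('b')
  [9] 15/9 → 2 ('bd')
  [10] 9/13 → 0 ('')
  [11] 13/2 → 1 ('c')
  [12] 2/12 → 1 ('c')
  [13] 12/11 → 2 ('cc')
  [14] 11/19 → 2 ('cc')
  [15] 19/20 → 1 ('c')
  [16] 20/21 → 0 ('')
  [17] 21/16 → 1 ('d')
  [18] 16/7 → 1 ('d')
  [19] 7/1 → 1 ('d')
  [20] 1/10 → 2 ('dc')
  [21] 10/18 → 3 ('dcc')

n(n+1)/2 = 22·23/2 = 253
Σ LCP = 0 + 2 + 1 + 1 + 2 + 3 + 0 + 1 + 1 + 2 + 0 + 1 + 1 + 2 + 2 + 1 + 0 + 1 + 1 + 1 + 2 + 3 = 28
distinct = 253 − 28 = 225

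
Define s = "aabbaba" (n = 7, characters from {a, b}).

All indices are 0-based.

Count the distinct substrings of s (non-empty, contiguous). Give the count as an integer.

sorted suffixes:
  #0 SA[0]=6  'a'
  #1 SA[1]=0  'aabbaba'
  #2 SA[2]=4  'aba'
  #3 SA[3]=1  'abbaba'
  #4 SA[4]=5  'ba'
  #5 SA[5]=3  'baba'
  #6 SA[6]=2  'bbaba'

SA = [6, 0, 4, 1, 5, 3, 2]
i: (SA[i-1],SA[i]) lcp shared
  1: (6,0) 1 'a'
  2: (0,4) 1 'a'
  3: (4,1) 2 'ab'
  4: (1,5) 0 ''
  5: (5,3) 2 'ba'
  6: (3,2) 1 'b'

n(n+1)/2 = 7·8/2 = 28
Σ LCP = 0 + 1 + 1 + 2 + 0 + 2 + 1 = 7
distinct = 28 − 7 = 21

21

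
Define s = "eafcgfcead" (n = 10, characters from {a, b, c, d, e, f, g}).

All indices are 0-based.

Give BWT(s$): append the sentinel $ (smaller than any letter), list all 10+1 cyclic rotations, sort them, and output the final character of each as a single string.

deeffac$gac

rank  rotation     last
    0  $eafcgfcead  d
    1  ad$eafcgfce  e
    2  afcgfcead$e  e
    3  cead$eafcgf  f
    4  cgfcead$eaf  f
    5  d$eafcgfcea  a
    6  ead$eafcgfc  c
    7  eafcgfcead$  $
    8  fcead$eafcg  g
    9  fcgfcead$ea  a
   10  gfcead$eafc  c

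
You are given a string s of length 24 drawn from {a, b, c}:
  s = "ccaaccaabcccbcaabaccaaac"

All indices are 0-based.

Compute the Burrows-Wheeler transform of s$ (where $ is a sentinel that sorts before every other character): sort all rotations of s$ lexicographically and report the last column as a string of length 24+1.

ccccacaaabaacaacbcccaa$cb

rank  rotation                   last
    0  $ccaaccaabcccbcaabaccaaac  c
    1  aaac$ccaaccaabcccbcaabacc  c
    2  aabaccaaac$ccaaccaabcccbc  c
    3  aabcccbcaabaccaaac$ccaacc  c
    4  aac$ccaaccaabcccbcaabacca  a
    5  aaccaabcccbcaabaccaaac$cc  c
    6  abaccaaac$ccaaccaabcccbca  a
    7  abcccbcaabaccaaac$ccaacca  a
    8  ac$ccaaccaabcccbcaabaccaa  a
    9  accaaac$ccaaccaabcccbcaab  b
   10  accaabcccbcaabaccaaac$cca  a
   11  baccaaac$ccaaccaabcccbcaa  a
   12  bcaabaccaaac$ccaaccaabccc  c
   13  bcccbcaabaccaaac$ccaaccaa  a
   14  c$ccaaccaabcccbcaabaccaaa  a
   15  caaac$ccaaccaabcccbcaabac  c
   16  caabaccaaac$ccaaccaabcccb  b
   17  caabcccbcaabaccaaac$ccaac  c
   18  caaccaabcccbcaabaccaaac$c  c
   19  cbcaabaccaaac$ccaaccaabcc  c
   20  ccaaac$ccaaccaabcccbcaaba  a
   21  ccaabcccbcaabaccaaac$ccaa  a
   22  ccaaccaabcccbcaabaccaaac$  $
   23  ccbcaabaccaaac$ccaaccaabc  c
   24  cccbcaabaccaaac$ccaaccaab  b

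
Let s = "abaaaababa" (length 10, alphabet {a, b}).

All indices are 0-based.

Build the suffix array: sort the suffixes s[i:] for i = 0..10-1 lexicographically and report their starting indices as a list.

sorted suffixes:
  #0 SA[0]=9  'a'
  #1 SA[1]=2  'aaaababa'
  #2 SA[2]=3  'aaababa'
  #3 SA[3]=4  'aababa'
  #4 SA[4]=7  'aba'
  #5 SA[5]=0  'abaaaababa'
  #6 SA[6]=5  'ababa'
  #7 SA[7]=8  'ba'
  #8 SA[8]=1  'baaaababa'
  #9 SA[9]=6  'baba'

[9, 2, 3, 4, 7, 0, 5, 8, 1, 6]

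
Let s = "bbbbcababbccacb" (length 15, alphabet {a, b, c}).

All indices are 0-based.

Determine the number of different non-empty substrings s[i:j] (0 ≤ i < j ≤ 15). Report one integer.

100

rank→(start, suffix):
  0 → (5, 'ababbccacb')
  1 → (7, 'abbccacb')
  2 → (12, 'acb')
  3 → (14, 'b')
  4 → (6, 'babbccacb')
  5 → (0, 'bbbbcababbccacb')
  6 → (1, 'bbbcababbccacb')
  7 → (2, 'bbcababbccacb')
  8 → (8, 'bbccacb')
  9 → (3, 'bcababbccacb')
  10 → (9, 'bccacb')
  11 → (4, 'cababbccacb')
  12 → (11, 'cacb')
  13 → (13, 'cb')
  14 → (10, 'ccacb')

SA = [5, 7, 12, 14, 6, 0, 1, 2, 8, 3, 9, 4, 11, 13, 10]
[i] adj suffixes → lcp
  [1] 5/7 → 2 ('ab')
  [2] 7/12 → 1 ('a')
  [3] 12/14 → 0 ('')
  [4] 14/6 → 1 ('b')
  [5] 6/0 → 1 ('b')
  [6] 0/1 → 3 ('bbb')
  [7] 1/2 → 2 ('bb')
  [8] 2/8 → 3 ('bbc')
  [9] 8/3 → 1 ('b')
  [10] 3/9 → 2 ('bc')
  [11] 9/4 → 0 ('')
  [12] 4/11 → 2 ('ca')
  [13] 11/13 → 1 ('c')
  [14] 13/10 → 1 ('c')

n(n+1)/2 = 15·16/2 = 120
Σ LCP = 0 + 2 + 1 + 0 + 1 + 1 + 3 + 2 + 3 + 1 + 2 + 0 + 2 + 1 + 1 = 20
distinct = 120 − 20 = 100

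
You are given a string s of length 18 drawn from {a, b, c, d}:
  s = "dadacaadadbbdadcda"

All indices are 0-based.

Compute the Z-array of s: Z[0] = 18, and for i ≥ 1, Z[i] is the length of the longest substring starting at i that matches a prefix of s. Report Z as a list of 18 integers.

[18, 0, 2, 0, 0, 0, 0, 3, 0, 1, 0, 0, 3, 0, 1, 0, 2, 0]

Z[0]=18
i=1: fresh scan; Z[1]=0
i=2: fresh scan; Z[2]=2 scan→box=[2,4)
i=3: min(r-i=1, Z[1]=0)=0; Z[3]=0
i=4: fresh scan; Z[4]=0
i=5: fresh scan; Z[5]=0
i=6: fresh scan; Z[6]=0
i=7: fresh scan; Z[7]=3 scan→box=[7,10)
i=8: min(r-i=2, Z[1]=0)=0; Z[8]=0
i=9: min(r-i=1, Z[2]=2)=1; Z[9]=1
i=10: fresh scan; Z[10]=0
i=11: fresh scan; Z[11]=0
i=12: fresh scan; Z[12]=3 scan→box=[12,15)
i=13: min(r-i=2, Z[1]=0)=0; Z[13]=0
i=14: min(r-i=1, Z[2]=2)=1; Z[14]=1
i=15: fresh scan; Z[15]=0
i=16: fresh scan; Z[16]=2 scan→box=[16,18)
i=17: min(r-i=1, Z[1]=0)=0; Z[17]=0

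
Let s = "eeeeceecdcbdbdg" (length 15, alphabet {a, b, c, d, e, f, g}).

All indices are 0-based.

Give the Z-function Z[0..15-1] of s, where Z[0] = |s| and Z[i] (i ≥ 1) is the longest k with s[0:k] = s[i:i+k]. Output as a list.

Z[0]=15
i=1: fresh scan; Z[1]=3 scan→box=[1,4)
i=2: min(r-i=2, Z[1]=3)=2; Z[2]=2
i=3: min(r-i=1, Z[2]=2)=1; Z[3]=1
i=4: fresh scan; Z[4]=0
i=5: fresh scan; Z[5]=2 scan→box=[5,7)
i=6: min(r-i=1, Z[1]=3)=1; Z[6]=1
i=7: fresh scan; Z[7]=0
i=8: fresh scan; Z[8]=0
i=9: fresh scan; Z[9]=0
i=10: fresh scan; Z[10]=0
i=11: fresh scan; Z[11]=0
i=12: fresh scan; Z[12]=0
i=13: fresh scan; Z[13]=0
i=14: fresh scan; Z[14]=0

[15, 3, 2, 1, 0, 2, 1, 0, 0, 0, 0, 0, 0, 0, 0]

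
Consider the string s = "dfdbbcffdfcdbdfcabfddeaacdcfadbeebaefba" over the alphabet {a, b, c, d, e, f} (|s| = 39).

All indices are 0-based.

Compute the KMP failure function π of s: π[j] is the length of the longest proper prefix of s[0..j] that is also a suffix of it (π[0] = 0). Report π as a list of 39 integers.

π[0] = 0
j=1 s[j]='f': π[1]=0 (border '')
j=2 s[j]='d': π[2]=1 (border 'd')
j=3 s[j]='b': k: 1→0; π[3]=0 (border '')
j=4 s[j]='b': π[4]=0 (border '')
j=5 s[j]='c': π[5]=0 (border '')
j=6 s[j]='f': π[6]=0 (border '')
j=7 s[j]='f': π[7]=0 (border '')
j=8 s[j]='d': π[8]=1 (border 'd')
j=9 s[j]='f': π[9]=2 (border 'df')
j=10 s[j]='c': k: 2→0; π[10]=0 (border '')
j=11 s[j]='d': π[11]=1 (border 'd')
j=12 s[j]='b': k: 1→0; π[12]=0 (border '')
j=13 s[j]='d': π[13]=1 (border 'd')
j=14 s[j]='f': π[14]=2 (border 'df')
j=15 s[j]='c': k: 2→0; π[15]=0 (border '')
j=16 s[j]='a': π[16]=0 (border '')
j=17 s[j]='b': π[17]=0 (border '')
j=18 s[j]='f': π[18]=0 (border '')
j=19 s[j]='d': π[19]=1 (border 'd')
j=20 s[j]='d': k: 1→0; π[20]=1 (border 'd')
j=21 s[j]='e': k: 1→0; π[21]=0 (border '')
j=22 s[j]='a': π[22]=0 (border '')
j=23 s[j]='a': π[23]=0 (border '')
j=24 s[j]='c': π[24]=0 (border '')
j=25 s[j]='d': π[25]=1 (border 'd')
j=26 s[j]='c': k: 1→0; π[26]=0 (border '')
j=27 s[j]='f': π[27]=0 (border '')
j=28 s[j]='a': π[28]=0 (border '')
j=29 s[j]='d': π[29]=1 (border 'd')
j=30 s[j]='b': k: 1→0; π[30]=0 (border '')
j=31 s[j]='e': π[31]=0 (border '')
j=32 s[j]='e': π[32]=0 (border '')
j=33 s[j]='b': π[33]=0 (border '')
j=34 s[j]='a': π[34]=0 (border '')
j=35 s[j]='e': π[35]=0 (border '')
j=36 s[j]='f': π[36]=0 (border '')
j=37 s[j]='b': π[37]=0 (border '')
j=38 s[j]='a': π[38]=0 (border '')

[0, 0, 1, 0, 0, 0, 0, 0, 1, 2, 0, 1, 0, 1, 2, 0, 0, 0, 0, 1, 1, 0, 0, 0, 0, 1, 0, 0, 0, 1, 0, 0, 0, 0, 0, 0, 0, 0, 0]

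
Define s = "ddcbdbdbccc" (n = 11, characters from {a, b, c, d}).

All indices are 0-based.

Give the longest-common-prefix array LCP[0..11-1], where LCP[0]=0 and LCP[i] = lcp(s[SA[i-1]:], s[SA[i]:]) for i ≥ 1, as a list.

rank | idx | suffix
   0 |   7 | bccc
   1 |   5 | bdbccc
   2 |   3 | bdbdbccc
   3 |  10 | c
   4 |   2 | cbdbdbccc
   5 |   9 | cc
   6 |   8 | ccc
   7 |   6 | dbccc
   8 |   4 | dbdbccc
   9 |   1 | dcbdbdbccc
  10 |   0 | ddcbdbdbccc

SA = [7, 5, 3, 10, 2, 9, 8, 6, 4, 1, 0]
i: (SA[i-1],SA[i]) lcp shared
  1: (7,5) 1 'b'
  2: (5,3) 3 'bdb'
  3: (3,10) 0 ''
  4: (10,2) 1 'c'
  5: (2,9) 1 'c'
  6: (9,8) 2 'cc'
  7: (8,6) 0 ''
  8: (6,4) 2 'db'
  9: (4,1) 1 'd'
  10: (1,0) 1 'd'

[0, 1, 3, 0, 1, 1, 2, 0, 2, 1, 1]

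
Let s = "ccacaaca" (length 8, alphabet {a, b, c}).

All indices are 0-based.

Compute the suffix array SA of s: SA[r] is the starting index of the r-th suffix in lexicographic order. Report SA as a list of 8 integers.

[7, 4, 5, 2, 6, 3, 1, 0]

sorted suffixes:
  #0 SA[0]=7  'a'
  #1 SA[1]=4  'aaca'
  #2 SA[2]=5  'aca'
  #3 SA[3]=2  'acaaca'
  #4 SA[4]=6  'ca'
  #5 SA[5]=3  'caaca'
  #6 SA[6]=1  'cacaaca'
  #7 SA[7]=0  'ccacaaca'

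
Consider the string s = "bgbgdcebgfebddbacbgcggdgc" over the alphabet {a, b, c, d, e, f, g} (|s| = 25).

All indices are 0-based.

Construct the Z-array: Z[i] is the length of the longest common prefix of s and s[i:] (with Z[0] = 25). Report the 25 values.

[25, 0, 2, 0, 0, 0, 0, 2, 0, 0, 0, 1, 0, 0, 1, 0, 0, 2, 0, 0, 0, 0, 0, 0, 0]

Z[0]=25
i=1: outside box; Z[1]=0
i=2: outside box; Z[2]=2 scan→box=[2,4)
i=3: min(r-i=1, Z[1]=0)=0; Z[3]=0
i=4: outside box; Z[4]=0
i=5: outside box; Z[5]=0
i=6: outside box; Z[6]=0
i=7: outside box; Z[7]=2 scan→box=[7,9)
i=8: min(r-i=1, Z[1]=0)=0; Z[8]=0
i=9: outside box; Z[9]=0
i=10: outside box; Z[10]=0
i=11: outside box; Z[11]=1 scan→box=[11,12)
i=12: outside box; Z[12]=0
i=13: outside box; Z[13]=0
i=14: outside box; Z[14]=1 scan→box=[14,15)
i=15: outside box; Z[15]=0
i=16: outside box; Z[16]=0
i=17: outside box; Z[17]=2 scan→box=[17,19)
i=18: min(r-i=1, Z[1]=0)=0; Z[18]=0
i=19: outside box; Z[19]=0
i=20: outside box; Z[20]=0
i=21: outside box; Z[21]=0
i=22: outside box; Z[22]=0
i=23: outside box; Z[23]=0
i=24: outside box; Z[24]=0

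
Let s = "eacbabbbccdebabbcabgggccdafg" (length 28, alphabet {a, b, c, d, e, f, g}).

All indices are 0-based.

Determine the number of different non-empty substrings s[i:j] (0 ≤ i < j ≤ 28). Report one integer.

rank→(start, suffix):
  0 → (4, 'abbbccdebabbcabgggccdafg')
  1 → (13, 'abbcabgggccdafg')
  2 → (17, 'abgggccdafg')
  3 → (1, 'acbabbbccdebabbcabgggccdafg')
  4 → (25, 'afg')
  5 → (3, 'babbbccdebabbcabgggccdafg')
  6 → (12, 'babbcabgggccdafg')
  7 → (5, 'bbbccdebabbcabgggccdafg')
  8 → (14, 'bbcabgggccdafg')
  9 → (6, 'bbccdebabbcabgggccdafg')
  10 → (15, 'bcabgggccdafg')
  11 → (7, 'bccdebabbcabgggccdafg')
  12 → (18, 'bgggccdafg')
  13 → (16, 'cabgggccdafg')
  14 → (2, 'cbabbbccdebabbcabgggccdafg')
  15 → (22, 'ccdafg')
  16 → (8, 'ccdebabbcabgggccdafg')
  17 → (23, 'cdafg')
  18 → (9, 'cdebabbcabgggccdafg')
  19 → (24, 'dafg')
  20 → (10, 'debabbcabgggccdafg')
  21 → (0, 'eacbabbbccdebabbcabgggccdafg')
  22 → (11, 'ebabbcabgggccdafg')
  23 → (26, 'fg')
  24 → (27, 'g')
  25 → (21, 'gccdafg')
  26 → (20, 'ggccdafg')
  27 → (19, 'gggccdafg')

SA = [4, 13, 17, 1, 25, 3, 12, 5, 14, 6, 15, 7, 18, 16, 2, 22, 8, 23, 9, 24, 10, 0, 11, 26, 27, 21, 20, 19]
rank  pair      lcp
   1  s[4:],s[13:]  3  'abb'
   2  s[13:],s[17:]  2  'ab'
   3  s[17:],s[1:]  1  'a'
   4  s[1:],s[25:]  1  'a'
   5  s[25:],s[3:]  0  ''
   6  s[3:],s[12:]  4  'babb'
   7  s[12:],s[5:]  1  'b'
   8  s[5:],s[14:]  2  'bb'
   9  s[14:],s[6:]  3  'bbc'
  10  s[6:],s[15:]  1  'b'
  11  s[15:],s[7:]  2  'bc'
  12  s[7:],s[18:]  1  'b'
  13  s[18:],s[16:]  0  ''
  14  s[16:],s[2:]  1  'c'
  15  s[2:],s[22:]  1  'c'
  16  s[22:],s[8:]  3  'ccd'
  17  s[8:],s[23:]  1  'c'
  18  s[23:],s[9:]  2  'cd'
  19  s[9:],s[24:]  0  ''
  20  s[24:],s[10:]  1  'd'
  21  s[10:],s[0:]  0  ''
  22  s[0:],s[11:]  1  'e'
  23  s[11:],s[26:]  0  ''
  24  s[26:],s[27:]  0  ''
  25  s[27:],s[21:]  1  'g'
  26  s[21:],s[20:]  1  'g'
  27  s[20:],s[19:]  2  'gg'

n(n+1)/2 = 28·29/2 = 406
Σ LCP = 0 + 3 + 2 + 1 + 1 + 0 + 4 + 1 + 2 + 3 + 1 + 2 + 1 + 0 + 1 + 1 + 3 + 1 + 2 + 0 + 1 + 0 + 1 + 0 + 0 + 1 + 1 + 2 = 35
distinct = 406 − 35 = 371

371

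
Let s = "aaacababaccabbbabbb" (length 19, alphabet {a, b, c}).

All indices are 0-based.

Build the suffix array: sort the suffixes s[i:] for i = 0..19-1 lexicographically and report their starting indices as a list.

[0, 1, 4, 6, 15, 11, 2, 8, 18, 5, 14, 7, 17, 13, 16, 12, 3, 10, 9]

sorted suffixes:
  #0 SA[0]=0  'aaacababaccabbbabbb'
  #1 SA[1]=1  'aacababaccabbbabbb'
  #2 SA[2]=4  'ababaccabbbabbb'
  #3 SA[3]=6  'abaccabbbabbb'
  #4 SA[4]=15  'abbb'
  #5 SA[5]=11  'abbbabbb'
  #6 SA[6]=2  'acababaccabbbabbb'
  #7 SA[7]=8  'accabbbabbb'
  #8 SA[8]=18  'b'
  #9 SA[9]=5  'babaccabbbabbb'
  #10 SA[10]=14  'babbb'
  #11 SA[11]=7  'baccabbbabbb'
  #12 SA[12]=17  'bb'
  #13 SA[13]=13  'bbabbb'
  #14 SA[14]=16  'bbb'
  #15 SA[15]=12  'bbbabbb'
  #16 SA[16]=3  'cababaccabbbabbb'
  #17 SA[17]=10  'cabbbabbb'
  #18 SA[18]=9  'ccabbbabbb'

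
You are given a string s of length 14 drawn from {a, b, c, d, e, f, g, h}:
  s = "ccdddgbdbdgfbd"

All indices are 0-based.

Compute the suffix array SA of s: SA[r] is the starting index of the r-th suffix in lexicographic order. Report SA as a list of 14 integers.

[12, 6, 8, 0, 1, 13, 7, 2, 3, 4, 9, 11, 5, 10]

sorted suffixes:
  #0 SA[0]=12  'bd'
  #1 SA[1]=6  'bdbdgfbd'
  #2 SA[2]=8  'bdgfbd'
  #3 SA[3]=0  'ccdddgbdbdgfbd'
  #4 SA[4]=1  'cdddgbdbdgfbd'
  #5 SA[5]=13  'd'
  #6 SA[6]=7  'dbdgfbd'
  #7 SA[7]=2  'dddgbdbdgfbd'
  #8 SA[8]=3  'ddgbdbdgfbd'
  #9 SA[9]=4  'dgbdbdgfbd'
  #10 SA[10]=9  'dgfbd'
  #11 SA[11]=11  'fbd'
  #12 SA[12]=5  'gbdbdgfbd'
  #13 SA[13]=10  'gfbd'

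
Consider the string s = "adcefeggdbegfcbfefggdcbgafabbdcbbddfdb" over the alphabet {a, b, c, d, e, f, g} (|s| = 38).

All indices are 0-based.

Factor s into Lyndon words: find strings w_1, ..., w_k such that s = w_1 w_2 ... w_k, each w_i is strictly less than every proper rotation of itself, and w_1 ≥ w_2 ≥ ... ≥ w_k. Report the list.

["adcefeggdbegfcbfefggdcbgaf", "abbdcbbddfdb"]

emit factor 1: 'adcefeggdbegfcbfefggdcbgaf' (i=0, period=26)
emit factor 2: 'abbdcbbddfdb' (i=26, period=12)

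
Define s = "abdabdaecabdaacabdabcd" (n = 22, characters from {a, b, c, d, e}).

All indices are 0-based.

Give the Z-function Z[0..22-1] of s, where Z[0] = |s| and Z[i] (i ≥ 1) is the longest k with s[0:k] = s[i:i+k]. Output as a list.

Z[0]=22
i=1: fresh scan; Z[1]=0
i=2: fresh scan; Z[2]=0
i=3: fresh scan; Z[3]=4 scan→box=[3,7)
i=4: min(r-i=3, Z[1]=0)=0; Z[4]=0
i=5: min(r-i=2, Z[2]=0)=0; Z[5]=0
i=6: min(r-i=1, Z[3]=4)=1; Z[6]=1
i=7: fresh scan; Z[7]=0
i=8: fresh scan; Z[8]=0
i=9: fresh scan; Z[9]=4 scan→box=[9,13)
i=10: min(r-i=3, Z[1]=0)=0; Z[10]=0
i=11: min(r-i=2, Z[2]=0)=0; Z[11]=0
i=12: min(r-i=1, Z[3]=4)=1; Z[12]=1
i=13: fresh scan; Z[13]=1 scan→box=[13,14)
i=14: fresh scan; Z[14]=0
i=15: fresh scan; Z[15]=5 scan→box=[15,20)
i=16: min(r-i=4, Z[1]=0)=0; Z[16]=0
i=17: min(r-i=3, Z[2]=0)=0; Z[17]=0
i=18: min(r-i=2, Z[3]=4)=2; Z[18]=2
i=19: min(r-i=1, Z[4]=0)=0; Z[19]=0
i=20: fresh scan; Z[20]=0
i=21: fresh scan; Z[21]=0

[22, 0, 0, 4, 0, 0, 1, 0, 0, 4, 0, 0, 1, 1, 0, 5, 0, 0, 2, 0, 0, 0]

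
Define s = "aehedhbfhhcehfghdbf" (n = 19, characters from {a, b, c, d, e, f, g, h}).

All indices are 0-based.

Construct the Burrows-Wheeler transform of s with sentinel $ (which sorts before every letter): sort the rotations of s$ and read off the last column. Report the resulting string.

f$dhhhehacbhbfdhgeef

rank  rotation              last
    0  $aehedhbfhhcehfghdbf  f
    1  aehedhbfhhcehfghdbf$  $
    2  bf$aehedhbfhhcehfghd  d
    3  bfhhcehfghdbf$aehedh  h
    4  cehfghdbf$aehedhbfhh  h
    5  dbf$aehedhbfhhcehfgh  h
    6  dhbfhhcehfghdbf$aehe  e
    7  edhbfhhcehfghdbf$aeh  h
    8  ehedhbfhhcehfghdbf$a  a
    9  ehfghdbf$aehedhbfhhc  c
   10  f$aehedhbfhhcehfghdb  b
   11  fghdbf$aehedhbfhhceh  h
   12  fhhcehfghdbf$aehedhb  b
   13  ghdbf$aehedhbfhhcehf  f
   14  hbfhhcehfghdbf$aehed  d
   15  hcehfghdbf$aehedhbfh  h
   16  hdbf$aehedhbfhhcehfg  g
   17  hedhbfhhcehfghdbf$ae  e
   18  hfghdbf$aehedhbfhhce  e
   19  hhcehfghdbf$aehedhbf  f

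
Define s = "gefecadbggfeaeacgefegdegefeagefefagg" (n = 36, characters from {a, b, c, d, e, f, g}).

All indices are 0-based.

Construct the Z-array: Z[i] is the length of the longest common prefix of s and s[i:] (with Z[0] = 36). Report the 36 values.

[36, 0, 0, 0, 0, 0, 0, 0, 1, 1, 0, 0, 0, 0, 0, 0, 4, 0, 0, 0, 1, 0, 0, 4, 0, 0, 0, 0, 4, 0, 0, 0, 0, 0, 1, 1]

Z[0]=36
i=1: i≥r, start 0; Z[1]=0
i=2: i≥r, start 0; Z[2]=0
i=3: i≥r, start 0; Z[3]=0
i=4: i≥r, start 0; Z[4]=0
i=5: i≥r, start 0; Z[5]=0
i=6: i≥r, start 0; Z[6]=0
i=7: i≥r, start 0; Z[7]=0
i=8: i≥r, start 0; Z[8]=1 grow→box=[8,9)
i=9: i≥r, start 0; Z[9]=1 grow→box=[9,10)
i=10: i≥r, start 0; Z[10]=0
i=11: i≥r, start 0; Z[11]=0
i=12: i≥r, start 0; Z[12]=0
i=13: i≥r, start 0; Z[13]=0
i=14: i≥r, start 0; Z[14]=0
i=15: i≥r, start 0; Z[15]=0
i=16: i≥r, start 0; Z[16]=4 grow→box=[16,20)
i=17: min(r-i=3, Z[1]=0)=0; Z[17]=0
i=18: min(r-i=2, Z[2]=0)=0; Z[18]=0
i=19: min(r-i=1, Z[3]=0)=0; Z[19]=0
i=20: i≥r, start 0; Z[20]=1 grow→box=[20,21)
i=21: i≥r, start 0; Z[21]=0
i=22: i≥r, start 0; Z[22]=0
i=23: i≥r, start 0; Z[23]=4 grow→box=[23,27)
i=24: min(r-i=3, Z[1]=0)=0; Z[24]=0
i=25: min(r-i=2, Z[2]=0)=0; Z[25]=0
i=26: min(r-i=1, Z[3]=0)=0; Z[26]=0
i=27: i≥r, start 0; Z[27]=0
i=28: i≥r, start 0; Z[28]=4 grow→box=[28,32)
i=29: min(r-i=3, Z[1]=0)=0; Z[29]=0
i=30: min(r-i=2, Z[2]=0)=0; Z[30]=0
i=31: min(r-i=1, Z[3]=0)=0; Z[31]=0
i=32: i≥r, start 0; Z[32]=0
i=33: i≥r, start 0; Z[33]=0
i=34: i≥r, start 0; Z[34]=1 grow→box=[34,35)
i=35: i≥r, start 0; Z[35]=1 grow→box=[35,36)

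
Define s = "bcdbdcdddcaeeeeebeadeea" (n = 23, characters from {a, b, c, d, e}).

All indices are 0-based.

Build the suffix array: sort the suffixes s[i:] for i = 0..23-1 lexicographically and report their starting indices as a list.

[22, 18, 10, 0, 3, 16, 9, 1, 5, 2, 8, 4, 7, 6, 19, 21, 17, 15, 20, 14, 13, 12, 11]

sorted suffixes:
  #0 SA[0]=22  'a'
  #1 SA[1]=18  'adeea'
  #2 SA[2]=10  'aeeeeebeadeea'
  #3 SA[3]=0  'bcdbdcdddcaeeeeebeadeea'
  #4 SA[4]=3  'bdcdddcaeeeeebeadeea'
  #5 SA[5]=16  'beadeea'
  #6 SA[6]=9  'caeeeeebeadeea'
  #7 SA[7]=1  'cdbdcdddcaeeeeebeadeea'
  #8 SA[8]=5  'cdddcaeeeeebeadeea'
  #9 SA[9]=2  'dbdcdddcaeeeeebeadeea'
  #10 SA[10]=8  'dcaeeeeebeadeea'
  #11 SA[11]=4  'dcdddcaeeeeebeadeea'
  #12 SA[12]=7  'ddcaeeeeebeadeea'
  #13 SA[13]=6  'dddcaeeeeebeadeea'
  #14 SA[14]=19  'deea'
  #15 SA[15]=21  'ea'
  #16 SA[16]=17  'eadeea'
  #17 SA[17]=15  'ebeadeea'
  #18 SA[18]=20  'eea'
  #19 SA[19]=14  'eebeadeea'
  #20 SA[20]=13  'eeebeadeea'
  #21 SA[21]=12  'eeeebeadeea'
  #22 SA[22]=11  'eeeeebeadeea'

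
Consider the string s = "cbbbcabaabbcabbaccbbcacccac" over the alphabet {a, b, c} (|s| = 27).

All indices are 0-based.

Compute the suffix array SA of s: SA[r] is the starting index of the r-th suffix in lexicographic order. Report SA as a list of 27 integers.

rank | idx | suffix
   0 |   7 | aabbcabbaccbbcacccac
   1 |   5 | abaabbcabbaccbbcacccac
   2 |  12 | abbaccbbcacccac
   3 |   8 | abbcabbaccbbcacccac
   4 |  25 | ac
   5 |  15 | accbbcacccac
   6 |  21 | acccac
   7 |   6 | baabbcabbaccbbcacccac
   8 |  14 | baccbbcacccac
   9 |  13 | bbaccbbcacccac
  10 |   1 | bbbcabaabbcabbaccbbcacccac
  11 |   2 | bbcabaabbcabbaccbbcacccac
  12 |   9 | bbcabbaccbbcacccac
  13 |  18 | bbcacccac
  14 |   3 | bcabaabbcabbaccbbcacccac
  15 |  10 | bcabbaccbbcacccac
  16 |  19 | bcacccac
  17 |  26 | c
  18 |   4 | cabaabbcabbaccbbcacccac
  19 |  11 | cabbaccbbcacccac
  20 |  24 | cac
  21 |  20 | cacccac
  22 |   0 | cbbbcabaabbcabbaccbbcacccac
  23 |  17 | cbbcacccac
  24 |  23 | ccac
  25 |  16 | ccbbcacccac
  26 |  22 | cccac

[7, 5, 12, 8, 25, 15, 21, 6, 14, 13, 1, 2, 9, 18, 3, 10, 19, 26, 4, 11, 24, 20, 0, 17, 23, 16, 22]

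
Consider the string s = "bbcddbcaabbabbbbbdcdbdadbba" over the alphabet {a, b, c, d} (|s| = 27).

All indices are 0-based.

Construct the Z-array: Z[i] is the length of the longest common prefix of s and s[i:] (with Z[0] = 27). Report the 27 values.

[27, 1, 0, 0, 0, 1, 0, 0, 0, 2, 1, 0, 2, 2, 2, 2, 1, 0, 0, 0, 1, 0, 0, 0, 2, 1, 0]

Z[0]=27
i=1: outside box; Z[1]=1 extend→box=[1,2)
i=2: outside box; Z[2]=0
i=3: outside box; Z[3]=0
i=4: outside box; Z[4]=0
i=5: outside box; Z[5]=1 extend→box=[5,6)
i=6: outside box; Z[6]=0
i=7: outside box; Z[7]=0
i=8: outside box; Z[8]=0
i=9: outside box; Z[9]=2 extend→box=[9,11)
i=10: min(r-i=1, Z[1]=1)=1; Z[10]=1
i=11: outside box; Z[11]=0
i=12: outside box; Z[12]=2 extend→box=[12,14)
i=13: min(r-i=1, Z[1]=1)=1; Z[13]=2 extend→box=[13,15)
i=14: min(r-i=1, Z[1]=1)=1; Z[14]=2 extend→box=[14,16)
i=15: min(r-i=1, Z[1]=1)=1; Z[15]=2 extend→box=[15,17)
i=16: min(r-i=1, Z[1]=1)=1; Z[16]=1
i=17: outside box; Z[17]=0
i=18: outside box; Z[18]=0
i=19: outside box; Z[19]=0
i=20: outside box; Z[20]=1 extend→box=[20,21)
i=21: outside box; Z[21]=0
i=22: outside box; Z[22]=0
i=23: outside box; Z[23]=0
i=24: outside box; Z[24]=2 extend→box=[24,26)
i=25: min(r-i=1, Z[1]=1)=1; Z[25]=1
i=26: outside box; Z[26]=0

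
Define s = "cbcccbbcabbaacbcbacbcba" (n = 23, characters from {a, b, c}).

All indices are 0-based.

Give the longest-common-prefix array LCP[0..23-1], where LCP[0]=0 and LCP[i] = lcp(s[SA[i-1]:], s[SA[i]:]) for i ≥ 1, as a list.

[0, 1, 1, 1, 6, 0, 2, 2, 1, 2, 1, 2, 4, 2, 0, 1, 3, 2, 2, 5, 3, 1, 2]

sorted suffixes:
  #0 SA[0]=22  'a'
  #1 SA[1]=11  'aacbcbacbcba'
  #2 SA[2]=8  'abbaacbcbacbcba'
  #3 SA[3]=17  'acbcba'
  #4 SA[4]=12  'acbcbacbcba'
  #5 SA[5]=21  'ba'
  #6 SA[6]=10  'baacbcbacbcba'
  #7 SA[7]=16  'bacbcba'
  #8 SA[8]=9  'bbaacbcbacbcba'
  #9 SA[9]=5  'bbcabbaacbcbacbcba'
  #10 SA[10]=6  'bcabbaacbcbacbcba'
  #11 SA[11]=19  'bcba'
  #12 SA[12]=14  'bcbacbcba'
  #13 SA[13]=1  'bcccbbcabbaacbcbacbcba'
  #14 SA[14]=7  'cabbaacbcbacbcba'
  #15 SA[15]=20  'cba'
  #16 SA[16]=15  'cbacbcba'
  #17 SA[17]=4  'cbbcabbaacbcbacbcba'
  #18 SA[18]=18  'cbcba'
  #19 SA[19]=13  'cbcbacbcba'
  #20 SA[20]=0  'cbcccbbcabbaacbcbacbcba'
  #21 SA[21]=3  'ccbbcabbaacbcbacbcba'
  #22 SA[22]=2  'cccbbcabbaacbcbacbcba'

SA = [22, 11, 8, 17, 12, 21, 10, 16, 9, 5, 6, 19, 14, 1, 7, 20, 15, 4, 18, 13, 0, 3, 2]
i: (SA[i-1],SA[i]) lcp shared
  1: (22,11) 1 'a'
  2: (11,8) 1 'a'
  3: (8,17) 1 'a'
  4: (17,12) 6 'acbcba'
  5: (12,21) 0 ''
  6: (21,10) 2 'ba'
  7: (10,16) 2 'ba'
  8: (16,9) 1 'b'
  9: (9,5) 2 'bb'
  10: (5,6) 1 'b'
  11: (6,19) 2 'bc'
  12: (19,14) 4 'bcba'
  13: (14,1) 2 'bc'
  14: (1,7) 0 ''
  15: (7,20) 1 'c'
  16: (20,15) 3 'cba'
  17: (15,4) 2 'cb'
  18: (4,18) 2 'cb'
  19: (18,13) 5 'cbcba'
  20: (13,0) 3 'cbc'
  21: (0,3) 1 'c'
  22: (3,2) 2 'cc'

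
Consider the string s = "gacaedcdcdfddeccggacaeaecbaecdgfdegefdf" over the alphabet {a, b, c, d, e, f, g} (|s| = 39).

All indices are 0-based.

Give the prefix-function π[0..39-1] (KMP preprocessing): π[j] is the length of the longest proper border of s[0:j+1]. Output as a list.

π[0] = 0
j=1 s[j]='a': π[1]=0 (border '')
j=2 s[j]='c': π[2]=0 (border '')
j=3 s[j]='a': π[3]=0 (border '')
j=4 s[j]='e': π[4]=0 (border '')
j=5 s[j]='d': π[5]=0 (border '')
j=6 s[j]='c': π[6]=0 (border '')
j=7 s[j]='d': π[7]=0 (border '')
j=8 s[j]='c': π[8]=0 (border '')
j=9 s[j]='d': π[9]=0 (border '')
j=10 s[j]='f': π[10]=0 (border '')
j=11 s[j]='d': π[11]=0 (border '')
j=12 s[j]='d': π[12]=0 (border '')
j=13 s[j]='e': π[13]=0 (border '')
j=14 s[j]='c': π[14]=0 (border '')
j=15 s[j]='c': π[15]=0 (border '')
j=16 s[j]='g': π[16]=1 (border 'g')
j=17 s[j]='g': k: 1→0; π[17]=1 (border 'g')
j=18 s[j]='a': π[18]=2 (border 'ga')
j=19 s[j]='c': π[19]=3 (border 'gac')
j=20 s[j]='a': π[20]=4 (border 'gaca')
j=21 s[j]='e': π[21]=5 (border 'gacae')
j=22 s[j]='a': k: 5→0; π[22]=0 (border '')
j=23 s[j]='e': π[23]=0 (border '')
j=24 s[j]='c': π[24]=0 (border '')
j=25 s[j]='b': π[25]=0 (border '')
j=26 s[j]='a': π[26]=0 (border '')
j=27 s[j]='e': π[27]=0 (border '')
j=28 s[j]='c': π[28]=0 (border '')
j=29 s[j]='d': π[29]=0 (border '')
j=30 s[j]='g': π[30]=1 (border 'g')
j=31 s[j]='f': k: 1→0; π[31]=0 (border '')
j=32 s[j]='d': π[32]=0 (border '')
j=33 s[j]='e': π[33]=0 (border '')
j=34 s[j]='g': π[34]=1 (border 'g')
j=35 s[j]='e': k: 1→0; π[35]=0 (border '')
j=36 s[j]='f': π[36]=0 (border '')
j=37 s[j]='d': π[37]=0 (border '')
j=38 s[j]='f': π[38]=0 (border '')

[0, 0, 0, 0, 0, 0, 0, 0, 0, 0, 0, 0, 0, 0, 0, 0, 1, 1, 2, 3, 4, 5, 0, 0, 0, 0, 0, 0, 0, 0, 1, 0, 0, 0, 1, 0, 0, 0, 0]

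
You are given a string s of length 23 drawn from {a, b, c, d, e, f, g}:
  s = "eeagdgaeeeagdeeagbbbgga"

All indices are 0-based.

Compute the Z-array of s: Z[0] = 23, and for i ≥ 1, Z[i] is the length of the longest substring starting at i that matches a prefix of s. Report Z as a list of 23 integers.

[23, 1, 0, 0, 0, 0, 0, 2, 5, 1, 0, 0, 0, 4, 1, 0, 0, 0, 0, 0, 0, 0, 0]

Z[0]=23
i=1: fresh scan; Z[1]=1 grow→box=[1,2)
i=2: fresh scan; Z[2]=0
i=3: fresh scan; Z[3]=0
i=4: fresh scan; Z[4]=0
i=5: fresh scan; Z[5]=0
i=6: fresh scan; Z[6]=0
i=7: fresh scan; Z[7]=2 grow→box=[7,9)
i=8: min(r-i=1, Z[1]=1)=1; Z[8]=5 grow→box=[8,13)
i=9: min(r-i=4, Z[1]=1)=1; Z[9]=1
i=10: min(r-i=3, Z[2]=0)=0; Z[10]=0
i=11: min(r-i=2, Z[3]=0)=0; Z[11]=0
i=12: min(r-i=1, Z[4]=0)=0; Z[12]=0
i=13: fresh scan; Z[13]=4 grow→box=[13,17)
i=14: min(r-i=3, Z[1]=1)=1; Z[14]=1
i=15: min(r-i=2, Z[2]=0)=0; Z[15]=0
i=16: min(r-i=1, Z[3]=0)=0; Z[16]=0
i=17: fresh scan; Z[17]=0
i=18: fresh scan; Z[18]=0
i=19: fresh scan; Z[19]=0
i=20: fresh scan; Z[20]=0
i=21: fresh scan; Z[21]=0
i=22: fresh scan; Z[22]=0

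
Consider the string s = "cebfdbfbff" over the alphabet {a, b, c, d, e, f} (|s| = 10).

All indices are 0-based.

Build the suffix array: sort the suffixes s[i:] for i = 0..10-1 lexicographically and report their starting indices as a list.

rank→(start, suffix):
  0 → (5, 'bfbff')
  1 → (2, 'bfdbfbff')
  2 → (7, 'bff')
  3 → (0, 'cebfdbfbff')
  4 → (4, 'dbfbff')
  5 → (1, 'ebfdbfbff')
  6 → (9, 'f')
  7 → (6, 'fbff')
  8 → (3, 'fdbfbff')
  9 → (8, 'ff')

[5, 2, 7, 0, 4, 1, 9, 6, 3, 8]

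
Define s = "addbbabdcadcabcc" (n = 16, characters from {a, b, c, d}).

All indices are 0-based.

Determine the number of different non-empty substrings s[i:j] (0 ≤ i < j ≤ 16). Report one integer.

rank | idx | suffix
   0 |  12 | abcc
   1 |   5 | abdcadcabcc
   2 |   9 | adcabcc
   3 |   0 | addbbabdcadcabcc
   4 |   4 | babdcadcabcc
   5 |   3 | bbabdcadcabcc
   6 |  13 | bcc
   7 |   6 | bdcadcabcc
   8 |  15 | c
   9 |  11 | cabcc
  10 |   8 | cadcabcc
  11 |  14 | cc
  12 |   2 | dbbabdcadcabcc
  13 |  10 | dcabcc
  14 |   7 | dcadcabcc
  15 |   1 | ddbbabdcadcabcc

SA = [12, 5, 9, 0, 4, 3, 13, 6, 15, 11, 8, 14, 2, 10, 7, 1]
rank  pair      lcp
   1  s[12:],s[5:]  2  'ab'
   2  s[5:],s[9:]  1  'a'
   3  s[9:],s[0:]  2  'ad'
   4  s[0:],s[4:]  0  ''
   5  s[4:],s[3:]  1  'b'
   6  s[3:],s[13:]  1  'b'
   7  s[13:],s[6:]  1  'b'
   8  s[6:],s[15:]  0  ''
   9  s[15:],s[11:]  1  'c'
  10  s[11:],s[8:]  2  'ca'
  11  s[8:],s[14:]  1  'c'
  12  s[14:],s[2:]  0  ''
  13  s[2:],s[10:]  1  'd'
  14  s[10:],s[7:]  3  'dca'
  15  s[7:],s[1:]  1  'd'

n(n+1)/2 = 16·17/2 = 136
Σ LCP = 0 + 2 + 1 + 2 + 0 + 1 + 1 + 1 + 0 + 1 + 2 + 1 + 0 + 1 + 3 + 1 = 17
distinct = 136 − 17 = 119

119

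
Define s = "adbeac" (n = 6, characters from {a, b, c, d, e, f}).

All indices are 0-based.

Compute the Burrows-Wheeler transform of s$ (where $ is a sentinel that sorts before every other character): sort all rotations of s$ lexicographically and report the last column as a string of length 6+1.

rank  rotation last
    0  $adbeac  c
    1  ac$adbe  e
    2  adbeac$  $
    3  beac$ad  d
    4  c$adbea  a
    5  dbeac$a  a
    6  eac$adb  b

ce$daab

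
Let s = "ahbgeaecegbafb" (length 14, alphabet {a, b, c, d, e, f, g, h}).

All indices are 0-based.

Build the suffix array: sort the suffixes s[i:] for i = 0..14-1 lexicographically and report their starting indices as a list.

[5, 11, 0, 13, 10, 2, 7, 4, 6, 8, 12, 9, 3, 1]

rank | idx | suffix
   0 |   5 | aecegbafb
   1 |  11 | afb
   2 |   0 | ahbgeaecegbafb
   3 |  13 | b
   4 |  10 | bafb
   5 |   2 | bgeaecegbafb
   6 |   7 | cegbafb
   7 |   4 | eaecegbafb
   8 |   6 | ecegbafb
   9 |   8 | egbafb
  10 |  12 | fb
  11 |   9 | gbafb
  12 |   3 | geaecegbafb
  13 |   1 | hbgeaecegbafb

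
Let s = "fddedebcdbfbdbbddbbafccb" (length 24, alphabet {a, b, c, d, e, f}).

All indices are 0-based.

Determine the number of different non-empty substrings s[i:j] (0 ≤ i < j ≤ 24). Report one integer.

rank | idx | suffix
   0 |  19 | afccb
   1 |  23 | b
   2 |  18 | bafccb
   3 |  17 | bbafccb
   4 |  13 | bbddbbafccb
   5 |   6 | bcdbfbdbbddbbafccb
   6 |  11 | bdbbddbbafccb
   7 |  14 | bddbbafccb
   8 |   9 | bfbdbbddbbafccb
   9 |  22 | cb
  10 |  21 | ccb
  11 |   7 | cdbfbdbbddbbafccb
  12 |  16 | dbbafccb
  13 |  12 | dbbddbbafccb
  14 |   8 | dbfbdbbddbbafccb
  15 |  15 | ddbbafccb
  16 |   1 | ddedebcdbfbdbbddbbafccb
  17 |   4 | debcdbfbdbbddbbafccb
  18 |   2 | dedebcdbfbdbbddbbafccb
  19 |   5 | ebcdbfbdbbddbbafccb
  20 |   3 | edebcdbfbdbbddbbafccb
  21 |  10 | fbdbbddbbafccb
  22 |  20 | fccb
  23 |   0 | fddedebcdbfbdbbddbbafccb

SA = [19, 23, 18, 17, 13, 6, 11, 14, 9, 22, 21, 7, 16, 12, 8, 15, 1, 4, 2, 5, 3, 10, 20, 0]
rank  pair      lcp
   1  s[19:],s[23:]  0  ''
   2  s[23:],s[18:]  1  'b'
   3  s[18:],s[17:]  1  'b'
   4  s[17:],s[13:]  2  'bb'
   5  s[13:],s[6:]  1  'b'
   6  s[6:],s[11:]  1  'b'
   7  s[11:],s[14:]  2  'bd'
   8  s[14:],s[9:]  1  'b'
   9  s[9:],s[22:]  0  ''
  10  s[22:],s[21:]  1  'c'
  11  s[21:],s[7:]  1  'c'
  12  s[7:],s[16:]  0  ''
  13  s[16:],s[12:]  3  'dbb'
  14  s[12:],s[8:]  2  'db'
  15  s[8:],s[15:]  1  'd'
  16  s[15:],s[1:]  2  'dd'
  17  s[1:],s[4:]  1  'd'
  18  s[4:],s[2:]  2  'de'
  19  s[2:],s[5:]  0  ''
  20  s[5:],s[3:]  1  'e'
  21  s[3:],s[10:]  0  ''
  22  s[10:],s[20:]  1  'f'
  23  s[20:],s[0:]  1  'f'

n(n+1)/2 = 24·25/2 = 300
Σ LCP = 0 + 0 + 1 + 1 + 2 + 1 + 1 + 2 + 1 + 0 + 1 + 1 + 0 + 3 + 2 + 1 + 2 + 1 + 2 + 0 + 1 + 0 + 1 + 1 = 25
distinct = 300 − 25 = 275

275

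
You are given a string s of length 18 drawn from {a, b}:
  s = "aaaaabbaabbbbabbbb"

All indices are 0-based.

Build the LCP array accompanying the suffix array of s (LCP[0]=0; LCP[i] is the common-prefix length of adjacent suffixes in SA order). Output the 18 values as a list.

rank | idx | suffix
   0 |   0 | aaaaabbaabbbbabbbb
   1 |   1 | aaaabbaabbbbabbbb
   2 |   2 | aaabbaabbbbabbbb
   3 |   3 | aabbaabbbbabbbb
   4 |   7 | aabbbbabbbb
   5 |   4 | abbaabbbbabbbb
   6 |  13 | abbbb
   7 |   8 | abbbbabbbb
   8 |  17 | b
   9 |   6 | baabbbbabbbb
  10 |  12 | babbbb
  11 |  16 | bb
  12 |   5 | bbaabbbbabbbb
  13 |  11 | bbabbbb
  14 |  15 | bbb
  15 |  10 | bbbabbbb
  16 |  14 | bbbb
  17 |   9 | bbbbabbbb

SA = [0, 1, 2, 3, 7, 4, 13, 8, 17, 6, 12, 16, 5, 11, 15, 10, 14, 9]
[i] adj suffixes → lcp
  [1] 0/1 → 4 ('aaaa')
  [2] 1/2 → 3 ('aaa')
  [3] 2/3 → 2 ('aa')
  [4] 3/7 → 4 ('aabb')
  [5] 7/4 → 1 ('a')
  [6] 4/13 → 3 ('abb')
  [7] 13/8 → 5 ('abbbb')
  [8] 8/17 → 0 ('')
  [9] 17/6 → 1 ('b')
  [10] 6/12 → 2 ('ba')
  [11] 12/16 → 1 ('b')
  [12] 16/5 → 2 ('bb')
  [13] 5/11 → 3 ('bba')
  [14] 11/15 → 2 ('bb')
  [15] 15/10 → 3 ('bbb')
  [16] 10/14 → 3 ('bbb')
  [17] 14/9 → 4 ('bbbb')

[0, 4, 3, 2, 4, 1, 3, 5, 0, 1, 2, 1, 2, 3, 2, 3, 3, 4]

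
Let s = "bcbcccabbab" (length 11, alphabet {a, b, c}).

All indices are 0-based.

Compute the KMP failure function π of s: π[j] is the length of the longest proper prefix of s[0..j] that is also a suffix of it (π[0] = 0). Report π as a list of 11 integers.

π[0] = 0
j=1 s[j]='c': π[1]=0 (border '')
j=2 s[j]='b': π[2]=1 (border 'b')
j=3 s[j]='c': π[3]=2 (border 'bc')
j=4 s[j]='c': k: 2→0; π[4]=0 (border '')
j=5 s[j]='c': π[5]=0 (border '')
j=6 s[j]='a': π[6]=0 (border '')
j=7 s[j]='b': π[7]=1 (border 'b')
j=8 s[j]='b': k: 1→0; π[8]=1 (border 'b')
j=9 s[j]='a': k: 1→0; π[9]=0 (border '')
j=10 s[j]='b': π[10]=1 (border 'b')

[0, 0, 1, 2, 0, 0, 0, 1, 1, 0, 1]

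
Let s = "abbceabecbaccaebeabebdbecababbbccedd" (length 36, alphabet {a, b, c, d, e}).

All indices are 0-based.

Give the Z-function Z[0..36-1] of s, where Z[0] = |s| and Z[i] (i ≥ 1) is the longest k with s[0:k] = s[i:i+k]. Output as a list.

[36, 0, 0, 0, 0, 2, 0, 0, 0, 0, 1, 0, 0, 1, 0, 0, 0, 2, 0, 0, 0, 0, 0, 0, 0, 2, 0, 3, 0, 0, 0, 0, 0, 0, 0, 0]

Z[0]=36
i=1: i≥r, start 0; Z[1]=0
i=2: i≥r, start 0; Z[2]=0
i=3: i≥r, start 0; Z[3]=0
i=4: i≥r, start 0; Z[4]=0
i=5: i≥r, start 0; Z[5]=2 scan→box=[5,7)
i=6: min(r-i=1, Z[1]=0)=0; Z[6]=0
i=7: i≥r, start 0; Z[7]=0
i=8: i≥r, start 0; Z[8]=0
i=9: i≥r, start 0; Z[9]=0
i=10: i≥r, start 0; Z[10]=1 scan→box=[10,11)
i=11: i≥r, start 0; Z[11]=0
i=12: i≥r, start 0; Z[12]=0
i=13: i≥r, start 0; Z[13]=1 scan→box=[13,14)
i=14: i≥r, start 0; Z[14]=0
i=15: i≥r, start 0; Z[15]=0
i=16: i≥r, start 0; Z[16]=0
i=17: i≥r, start 0; Z[17]=2 scan→box=[17,19)
i=18: min(r-i=1, Z[1]=0)=0; Z[18]=0
i=19: i≥r, start 0; Z[19]=0
i=20: i≥r, start 0; Z[20]=0
i=21: i≥r, start 0; Z[21]=0
i=22: i≥r, start 0; Z[22]=0
i=23: i≥r, start 0; Z[23]=0
i=24: i≥r, start 0; Z[24]=0
i=25: i≥r, start 0; Z[25]=2 scan→box=[25,27)
i=26: min(r-i=1, Z[1]=0)=0; Z[26]=0
i=27: i≥r, start 0; Z[27]=3 scan→box=[27,30)
i=28: min(r-i=2, Z[1]=0)=0; Z[28]=0
i=29: min(r-i=1, Z[2]=0)=0; Z[29]=0
i=30: i≥r, start 0; Z[30]=0
i=31: i≥r, start 0; Z[31]=0
i=32: i≥r, start 0; Z[32]=0
i=33: i≥r, start 0; Z[33]=0
i=34: i≥r, start 0; Z[34]=0
i=35: i≥r, start 0; Z[35]=0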